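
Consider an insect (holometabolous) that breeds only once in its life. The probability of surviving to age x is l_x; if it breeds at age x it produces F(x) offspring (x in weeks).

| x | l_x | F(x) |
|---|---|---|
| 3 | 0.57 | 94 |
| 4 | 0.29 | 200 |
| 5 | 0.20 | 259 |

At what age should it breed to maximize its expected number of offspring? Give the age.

4

Expected offspring if breeding at age x = l_x × F(x):
  age 3: 0.57 × 94 = 53.580
  age 4: 0.29 × 200 = 58.000
  age 5: 0.20 × 259 = 51.800
Maximum at age 4 (58.000).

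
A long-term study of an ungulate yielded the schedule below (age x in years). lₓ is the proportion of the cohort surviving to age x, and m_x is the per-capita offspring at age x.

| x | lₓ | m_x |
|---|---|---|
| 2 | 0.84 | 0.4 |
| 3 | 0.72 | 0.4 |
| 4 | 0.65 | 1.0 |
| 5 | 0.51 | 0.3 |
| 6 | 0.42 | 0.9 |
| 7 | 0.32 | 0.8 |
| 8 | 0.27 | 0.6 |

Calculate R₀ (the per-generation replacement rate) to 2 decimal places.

R₀ = Σ lₓ m_x:
  age 2: 0.84 × 0.4 = 0.3360
  age 3: 0.72 × 0.4 = 0.2880
  age 4: 0.65 × 1.0 = 0.6500
  age 5: 0.51 × 0.3 = 0.1530
  age 6: 0.42 × 0.9 = 0.3780
  age 7: 0.32 × 0.8 = 0.2560
  age 8: 0.27 × 0.6 = 0.1620
R₀ = 0.3360 + 0.2880 + 0.6500 + 0.1530 + 0.3780 + 0.2560 + 0.1620 = 2.2230

2.22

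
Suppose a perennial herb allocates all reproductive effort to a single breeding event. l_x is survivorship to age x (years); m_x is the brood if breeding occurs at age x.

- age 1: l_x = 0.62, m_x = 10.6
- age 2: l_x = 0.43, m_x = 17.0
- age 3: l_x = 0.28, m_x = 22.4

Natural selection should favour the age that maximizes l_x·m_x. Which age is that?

2

Expected offspring if breeding at age x = l_x × m_x:
  age 1: 0.62 × 10.6 = 6.572
  age 2: 0.43 × 17.0 = 7.310
  age 3: 0.28 × 22.4 = 6.272
Maximum at age 2 (7.310).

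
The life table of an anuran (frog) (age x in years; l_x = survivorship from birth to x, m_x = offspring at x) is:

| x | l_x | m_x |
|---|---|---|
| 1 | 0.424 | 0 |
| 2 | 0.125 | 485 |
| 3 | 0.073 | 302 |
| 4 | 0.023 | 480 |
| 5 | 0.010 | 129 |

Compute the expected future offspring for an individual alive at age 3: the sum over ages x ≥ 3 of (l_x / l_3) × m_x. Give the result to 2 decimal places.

l_3 = 0.073. Conditional survival from age 3 to x is l_x / l_3.
  x=3: (0.073/0.073) × 302 = 302.0000
  x=4: (0.023/0.073) × 480 = 151.2329
  x=5: (0.010/0.073) × 129 = 17.6712
Sum = 302.0000 + 151.2329 + 17.6712 = 470.9041

470.90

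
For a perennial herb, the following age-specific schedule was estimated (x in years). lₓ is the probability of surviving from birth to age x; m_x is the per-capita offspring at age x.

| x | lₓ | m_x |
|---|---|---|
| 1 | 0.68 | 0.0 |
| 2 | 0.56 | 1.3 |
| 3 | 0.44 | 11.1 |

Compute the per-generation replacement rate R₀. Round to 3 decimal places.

5.612

R₀ = Σ lₓ m_x:
  age 1: 0.68 × 0.0 = 0.0000
  age 2: 0.56 × 1.3 = 0.7280
  age 3: 0.44 × 11.1 = 4.8840
R₀ = 0.0000 + 0.7280 + 4.8840 = 5.6120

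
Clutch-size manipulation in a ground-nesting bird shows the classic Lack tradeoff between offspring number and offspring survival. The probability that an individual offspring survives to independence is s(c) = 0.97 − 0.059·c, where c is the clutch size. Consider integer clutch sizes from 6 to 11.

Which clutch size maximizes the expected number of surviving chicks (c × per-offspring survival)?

Expected surviving chicks = c × s(c):
  c=6: 6 × 0.616 = 3.696
  c=7: 7 × 0.557 = 3.899
  c=8: 8 × 0.498 = 3.984
  c=9: 9 × 0.439 = 3.951
  c=10: 10 × 0.380 = 3.800
  c=11: 11 × 0.321 = 3.531
Maximum at c = 8 (3.984 surviving chicks).

8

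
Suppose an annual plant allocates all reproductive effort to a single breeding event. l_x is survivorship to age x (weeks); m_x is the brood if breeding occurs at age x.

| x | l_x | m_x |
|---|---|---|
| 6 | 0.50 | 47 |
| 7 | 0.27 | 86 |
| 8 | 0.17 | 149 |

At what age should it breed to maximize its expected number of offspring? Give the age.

Expected offspring if breeding at age x = l_x × m_x:
  age 6: 0.50 × 47 = 23.500
  age 7: 0.27 × 86 = 23.220
  age 8: 0.17 × 149 = 25.330
Maximum at age 8 (25.330).

8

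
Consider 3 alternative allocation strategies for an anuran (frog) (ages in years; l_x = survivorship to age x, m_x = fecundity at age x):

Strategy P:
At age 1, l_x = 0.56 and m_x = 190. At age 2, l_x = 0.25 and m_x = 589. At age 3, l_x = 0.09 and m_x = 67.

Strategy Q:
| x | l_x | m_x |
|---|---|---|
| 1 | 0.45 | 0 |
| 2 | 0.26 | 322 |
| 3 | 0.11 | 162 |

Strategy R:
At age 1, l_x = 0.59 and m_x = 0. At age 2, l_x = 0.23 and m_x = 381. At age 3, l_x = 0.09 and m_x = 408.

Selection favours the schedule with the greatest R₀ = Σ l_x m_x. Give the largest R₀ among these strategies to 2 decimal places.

Strategy P: R₀ = 0.56×190 + 0.25×589 + 0.09×67 = 259.6800
Strategy Q: R₀ = 0.45×0 + 0.26×322 + 0.11×162 = 101.5400
Strategy R: R₀ = 0.59×0 + 0.23×381 + 0.09×408 = 124.3500
Highest R₀: strategy P with 259.6800.

259.68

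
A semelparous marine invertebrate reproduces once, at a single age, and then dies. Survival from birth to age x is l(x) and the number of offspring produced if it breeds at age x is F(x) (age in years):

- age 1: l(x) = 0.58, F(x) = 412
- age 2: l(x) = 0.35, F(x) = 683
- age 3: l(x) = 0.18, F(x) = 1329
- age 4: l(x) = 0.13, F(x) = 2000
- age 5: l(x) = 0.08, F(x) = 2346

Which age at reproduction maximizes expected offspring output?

Expected offspring if breeding at age x = l(x) × F(x):
  age 1: 0.58 × 412 = 238.960
  age 2: 0.35 × 683 = 239.050
  age 3: 0.18 × 1329 = 239.220
  age 4: 0.13 × 2000 = 260.000
  age 5: 0.08 × 2346 = 187.680
Maximum at age 4 (260.000).

4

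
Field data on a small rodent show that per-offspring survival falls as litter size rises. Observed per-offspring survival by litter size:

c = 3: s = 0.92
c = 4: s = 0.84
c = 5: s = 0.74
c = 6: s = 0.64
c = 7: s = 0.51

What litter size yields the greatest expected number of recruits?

Expected recruits = c × s(c):
  c=3: 3 × 0.92 = 2.760
  c=4: 4 × 0.84 = 3.360
  c=5: 5 × 0.74 = 3.700
  c=6: 6 × 0.64 = 3.840
  c=7: 7 × 0.51 = 3.570
Maximum at c = 6 (3.840 recruits).

6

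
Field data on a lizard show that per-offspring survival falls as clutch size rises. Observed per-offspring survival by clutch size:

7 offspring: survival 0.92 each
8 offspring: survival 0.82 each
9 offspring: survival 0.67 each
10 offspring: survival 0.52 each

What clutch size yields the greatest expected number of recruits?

Expected recruits = c × s(c):
  c=7: 7 × 0.92 = 6.440
  c=8: 8 × 0.82 = 6.560
  c=9: 9 × 0.67 = 6.030
  c=10: 10 × 0.52 = 5.200
Maximum at c = 8 (6.560 recruits).

8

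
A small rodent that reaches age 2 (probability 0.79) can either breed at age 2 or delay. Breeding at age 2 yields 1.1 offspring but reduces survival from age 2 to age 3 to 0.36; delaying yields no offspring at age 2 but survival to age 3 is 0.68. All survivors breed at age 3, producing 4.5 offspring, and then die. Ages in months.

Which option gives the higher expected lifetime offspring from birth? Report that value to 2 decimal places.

2.42

breed at age 2: R₀ = 0.79 × (1.1 + 0.36 × 4.5) = 0.79 × 2.7200 = 2.1488
delay to age 3: R₀ = 0.79 × (0.68 × 4.5) = 0.79 × 3.0600 = 2.4174
Higher: delay to age 3 (2.4174).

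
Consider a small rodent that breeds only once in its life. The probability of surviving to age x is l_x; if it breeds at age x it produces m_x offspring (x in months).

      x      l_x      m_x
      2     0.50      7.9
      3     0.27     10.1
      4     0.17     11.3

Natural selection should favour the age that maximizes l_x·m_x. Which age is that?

2

Expected offspring if breeding at age x = l_x × m_x:
  age 2: 0.50 × 7.9 = 3.950
  age 3: 0.27 × 10.1 = 2.727
  age 4: 0.17 × 11.3 = 1.921
Maximum at age 2 (3.950).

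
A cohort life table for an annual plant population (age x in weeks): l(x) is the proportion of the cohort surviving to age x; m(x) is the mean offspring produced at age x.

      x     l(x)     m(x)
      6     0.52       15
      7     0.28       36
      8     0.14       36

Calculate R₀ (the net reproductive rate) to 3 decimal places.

22.920

R₀ = Σ l(x) m(x):
  age 6: 0.52 × 15 = 7.8000
  age 7: 0.28 × 36 = 10.0800
  age 8: 0.14 × 36 = 5.0400
R₀ = 7.8000 + 10.0800 + 5.0400 = 22.9200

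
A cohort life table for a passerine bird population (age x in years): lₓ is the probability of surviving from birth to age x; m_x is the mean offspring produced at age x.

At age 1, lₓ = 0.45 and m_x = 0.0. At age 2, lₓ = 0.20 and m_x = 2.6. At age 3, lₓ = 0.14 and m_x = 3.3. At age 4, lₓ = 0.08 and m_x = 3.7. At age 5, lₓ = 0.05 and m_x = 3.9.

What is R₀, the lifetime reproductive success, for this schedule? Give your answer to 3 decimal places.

1.473

R₀ = Σ lₓ m_x:
  age 1: 0.45 × 0.0 = 0.0000
  age 2: 0.20 × 2.6 = 0.5200
  age 3: 0.14 × 3.3 = 0.4620
  age 4: 0.08 × 3.7 = 0.2960
  age 5: 0.05 × 3.9 = 0.1950
R₀ = 0.0000 + 0.5200 + 0.4620 + 0.2960 + 0.1950 = 1.4730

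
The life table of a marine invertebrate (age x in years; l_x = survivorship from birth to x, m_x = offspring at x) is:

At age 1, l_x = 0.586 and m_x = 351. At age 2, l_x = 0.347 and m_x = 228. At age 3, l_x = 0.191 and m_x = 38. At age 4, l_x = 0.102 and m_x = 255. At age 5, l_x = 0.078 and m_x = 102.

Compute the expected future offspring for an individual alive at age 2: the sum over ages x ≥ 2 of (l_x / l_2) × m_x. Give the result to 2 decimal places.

l_2 = 0.347. Conditional survival from age 2 to x is l_x / l_2.
  x=2: (0.347/0.347) × 228 = 228.0000
  x=3: (0.191/0.347) × 38 = 20.9164
  x=4: (0.102/0.347) × 255 = 74.9568
  x=5: (0.078/0.347) × 102 = 22.9280
Sum = 228.0000 + 20.9164 + 74.9568 + 22.9280 = 346.8012

346.80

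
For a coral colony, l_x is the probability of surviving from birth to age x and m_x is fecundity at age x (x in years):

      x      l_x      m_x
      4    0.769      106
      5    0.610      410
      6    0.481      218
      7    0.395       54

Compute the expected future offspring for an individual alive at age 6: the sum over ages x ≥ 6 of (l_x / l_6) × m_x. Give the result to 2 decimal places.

l_6 = 0.481. Conditional survival from age 6 to x is l_x / l_6.
  x=6: (0.481/0.481) × 218 = 218.0000
  x=7: (0.395/0.481) × 54 = 44.3451
Sum = 218.0000 + 44.3451 = 262.3451

262.35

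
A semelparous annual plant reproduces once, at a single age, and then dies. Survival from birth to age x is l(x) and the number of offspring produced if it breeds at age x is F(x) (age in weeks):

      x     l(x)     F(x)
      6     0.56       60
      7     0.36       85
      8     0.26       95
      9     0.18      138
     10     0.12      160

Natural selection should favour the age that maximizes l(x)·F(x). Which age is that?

6

Expected offspring if breeding at age x = l(x) × F(x):
  age 6: 0.56 × 60 = 33.600
  age 7: 0.36 × 85 = 30.600
  age 8: 0.26 × 95 = 24.700
  age 9: 0.18 × 138 = 24.840
  age 10: 0.12 × 160 = 19.200
Maximum at age 6 (33.600).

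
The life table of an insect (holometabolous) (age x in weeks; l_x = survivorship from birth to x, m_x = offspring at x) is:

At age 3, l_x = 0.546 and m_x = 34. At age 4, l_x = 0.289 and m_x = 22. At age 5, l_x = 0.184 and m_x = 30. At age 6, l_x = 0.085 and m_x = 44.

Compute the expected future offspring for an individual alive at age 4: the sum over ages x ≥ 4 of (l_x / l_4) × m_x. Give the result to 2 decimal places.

l_4 = 0.289. Conditional survival from age 4 to x is l_x / l_4.
  x=4: (0.289/0.289) × 22 = 22.0000
  x=5: (0.184/0.289) × 30 = 19.1003
  x=6: (0.085/0.289) × 44 = 12.9412
Sum = 22.0000 + 19.1003 + 12.9412 = 54.0415

54.04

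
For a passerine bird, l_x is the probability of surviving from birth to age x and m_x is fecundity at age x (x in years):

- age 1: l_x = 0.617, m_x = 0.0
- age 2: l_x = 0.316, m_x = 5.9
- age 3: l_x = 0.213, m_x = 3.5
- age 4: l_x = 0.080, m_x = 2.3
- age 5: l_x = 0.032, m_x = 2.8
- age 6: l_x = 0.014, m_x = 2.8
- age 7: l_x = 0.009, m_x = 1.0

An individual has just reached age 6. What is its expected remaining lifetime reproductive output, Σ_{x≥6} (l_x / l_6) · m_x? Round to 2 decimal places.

3.44

l_6 = 0.014. Conditional survival from age 6 to x is l_x / l_6.
  x=6: (0.014/0.014) × 2.8 = 2.8000
  x=7: (0.009/0.014) × 1.0 = 0.6429
Sum = 2.8000 + 0.6429 = 3.4429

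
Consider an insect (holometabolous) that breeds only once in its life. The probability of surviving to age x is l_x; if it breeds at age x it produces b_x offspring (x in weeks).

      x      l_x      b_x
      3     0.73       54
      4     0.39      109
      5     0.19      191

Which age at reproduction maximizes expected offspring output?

Expected offspring if breeding at age x = l_x × b_x:
  age 3: 0.73 × 54 = 39.420
  age 4: 0.39 × 109 = 42.510
  age 5: 0.19 × 191 = 36.290
Maximum at age 4 (42.510).

4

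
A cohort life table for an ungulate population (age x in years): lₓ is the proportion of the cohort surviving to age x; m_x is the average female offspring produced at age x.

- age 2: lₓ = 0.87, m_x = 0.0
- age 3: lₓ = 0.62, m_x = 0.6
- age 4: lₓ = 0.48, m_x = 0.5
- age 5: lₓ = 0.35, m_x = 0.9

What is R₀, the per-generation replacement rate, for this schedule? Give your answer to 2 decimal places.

0.93

R₀ = Σ lₓ m_x:
  age 2: 0.87 × 0.0 = 0.0000
  age 3: 0.62 × 0.6 = 0.3720
  age 4: 0.48 × 0.5 = 0.2400
  age 5: 0.35 × 0.9 = 0.3150
R₀ = 0.0000 + 0.3720 + 0.2400 + 0.3150 = 0.9270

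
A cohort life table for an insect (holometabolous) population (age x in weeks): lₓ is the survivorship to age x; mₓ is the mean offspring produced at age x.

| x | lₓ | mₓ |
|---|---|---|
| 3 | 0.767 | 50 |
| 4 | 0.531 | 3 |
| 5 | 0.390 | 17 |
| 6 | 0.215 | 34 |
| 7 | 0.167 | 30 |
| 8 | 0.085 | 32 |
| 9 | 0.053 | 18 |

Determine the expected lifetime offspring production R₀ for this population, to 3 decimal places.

R₀ = Σ lₓ mₓ:
  age 3: 0.767 × 50 = 38.3500
  age 4: 0.531 × 3 = 1.5930
  age 5: 0.390 × 17 = 6.6300
  age 6: 0.215 × 34 = 7.3100
  age 7: 0.167 × 30 = 5.0100
  age 8: 0.085 × 32 = 2.7200
  age 9: 0.053 × 18 = 0.9540
R₀ = 38.3500 + 1.5930 + 6.6300 + 7.3100 + 5.0100 + 2.7200 + 0.9540 = 62.5670

62.567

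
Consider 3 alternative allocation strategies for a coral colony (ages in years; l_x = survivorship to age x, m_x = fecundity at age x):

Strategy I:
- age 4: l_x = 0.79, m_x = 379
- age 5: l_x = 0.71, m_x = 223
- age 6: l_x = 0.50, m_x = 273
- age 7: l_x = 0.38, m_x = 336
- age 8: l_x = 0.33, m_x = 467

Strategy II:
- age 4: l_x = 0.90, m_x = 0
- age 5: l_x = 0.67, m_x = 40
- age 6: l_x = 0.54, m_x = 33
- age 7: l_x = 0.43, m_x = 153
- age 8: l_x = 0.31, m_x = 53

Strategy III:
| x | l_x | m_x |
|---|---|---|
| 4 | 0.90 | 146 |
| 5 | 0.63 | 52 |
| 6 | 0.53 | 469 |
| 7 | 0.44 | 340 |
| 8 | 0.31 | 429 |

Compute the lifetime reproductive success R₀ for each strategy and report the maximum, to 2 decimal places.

Strategy I: R₀ = 0.79×379 + 0.71×223 + 0.50×273 + 0.38×336 + 0.33×467 = 876.0300
Strategy II: R₀ = 0.90×0 + 0.67×40 + 0.54×33 + 0.43×153 + 0.31×53 = 126.8400
Strategy III: R₀ = 0.90×146 + 0.63×52 + 0.53×469 + 0.44×340 + 0.31×429 = 695.3200
Highest R₀: strategy I with 876.0300.

876.03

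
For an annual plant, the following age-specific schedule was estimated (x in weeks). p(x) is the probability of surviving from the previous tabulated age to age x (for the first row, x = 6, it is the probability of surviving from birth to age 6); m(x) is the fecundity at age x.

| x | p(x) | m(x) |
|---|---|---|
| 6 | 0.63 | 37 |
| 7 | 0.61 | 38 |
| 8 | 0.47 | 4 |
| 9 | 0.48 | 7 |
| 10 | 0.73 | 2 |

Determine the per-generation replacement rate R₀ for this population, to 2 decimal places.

Survivorship from birth: l_x = p_6·p_7·…·p_x.
  l_6 = 0.63000
  l_7 = 0.38430
  l_8 = 0.18062
  l_9 = 0.08670
  l_10 = 0.06329
R₀ = Σ l_x m(x):
  age 6: 0.63000 × 37 = 23.3100
  age 7: 0.38430 × 38 = 14.6034
  age 8: 0.18062 × 4 = 0.7225
  age 9: 0.08670 × 7 = 0.6069
  age 10: 0.06329 × 2 = 0.1266
R₀ = 23.3100 + 14.6034 + 0.7225 + 0.6069 + 0.1266 = 39.3694

39.37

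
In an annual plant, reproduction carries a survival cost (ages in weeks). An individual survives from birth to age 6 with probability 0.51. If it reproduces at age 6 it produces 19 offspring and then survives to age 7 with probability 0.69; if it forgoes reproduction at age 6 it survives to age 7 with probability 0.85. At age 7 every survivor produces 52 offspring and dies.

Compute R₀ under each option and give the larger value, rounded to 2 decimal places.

breed at age 6: R₀ = 0.51 × (19 + 0.69 × 52) = 0.51 × 54.8800 = 27.9888
delay to age 7: R₀ = 0.51 × (0.85 × 52) = 0.51 × 44.2000 = 22.5420
Higher: breed at age 6 (27.9888).

27.99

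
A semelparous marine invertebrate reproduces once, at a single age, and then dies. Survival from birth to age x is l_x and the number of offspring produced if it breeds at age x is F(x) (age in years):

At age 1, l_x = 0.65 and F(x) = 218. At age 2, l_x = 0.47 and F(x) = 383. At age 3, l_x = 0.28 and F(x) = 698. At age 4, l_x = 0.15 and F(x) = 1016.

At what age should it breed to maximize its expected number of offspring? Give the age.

Expected offspring if breeding at age x = l_x × F(x):
  age 1: 0.65 × 218 = 141.700
  age 2: 0.47 × 383 = 180.010
  age 3: 0.28 × 698 = 195.440
  age 4: 0.15 × 1016 = 152.400
Maximum at age 3 (195.440).

3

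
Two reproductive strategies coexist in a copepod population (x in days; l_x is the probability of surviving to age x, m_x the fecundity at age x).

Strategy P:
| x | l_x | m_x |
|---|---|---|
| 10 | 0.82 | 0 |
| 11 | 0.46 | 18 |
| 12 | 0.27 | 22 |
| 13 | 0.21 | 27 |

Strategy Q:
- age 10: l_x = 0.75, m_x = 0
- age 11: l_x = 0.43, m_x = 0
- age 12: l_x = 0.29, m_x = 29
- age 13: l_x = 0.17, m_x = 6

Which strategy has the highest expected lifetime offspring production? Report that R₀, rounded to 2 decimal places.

19.89

Strategy P: R₀ = 0.82×0 + 0.46×18 + 0.27×22 + 0.21×27 = 19.8900
Strategy Q: R₀ = 0.75×0 + 0.43×0 + 0.29×29 + 0.17×6 = 9.4300
Highest R₀: strategy P with 19.8900.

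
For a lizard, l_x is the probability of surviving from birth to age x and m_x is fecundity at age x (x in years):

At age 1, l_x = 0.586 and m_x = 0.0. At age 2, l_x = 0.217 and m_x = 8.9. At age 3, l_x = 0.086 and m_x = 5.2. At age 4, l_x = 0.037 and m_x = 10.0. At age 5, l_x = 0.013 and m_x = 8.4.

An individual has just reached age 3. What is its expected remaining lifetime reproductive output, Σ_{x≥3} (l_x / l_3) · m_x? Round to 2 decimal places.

10.77

l_3 = 0.086. Conditional survival from age 3 to x is l_x / l_3.
  x=3: (0.086/0.086) × 5.2 = 5.2000
  x=4: (0.037/0.086) × 10.0 = 4.3023
  x=5: (0.013/0.086) × 8.4 = 1.2698
Sum = 5.2000 + 4.3023 + 1.2698 = 10.7721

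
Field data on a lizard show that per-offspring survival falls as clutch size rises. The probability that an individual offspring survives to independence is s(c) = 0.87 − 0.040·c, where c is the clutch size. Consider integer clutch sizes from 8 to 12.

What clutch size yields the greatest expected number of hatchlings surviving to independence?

Expected hatchlings surviving to independence = c × s(c):
  c=8: 8 × 0.550 = 4.400
  c=9: 9 × 0.510 = 4.590
  c=10: 10 × 0.470 = 4.700
  c=11: 11 × 0.430 = 4.730
  c=12: 12 × 0.390 = 4.680
Maximum at c = 11 (4.730 hatchlings surviving to independence).

11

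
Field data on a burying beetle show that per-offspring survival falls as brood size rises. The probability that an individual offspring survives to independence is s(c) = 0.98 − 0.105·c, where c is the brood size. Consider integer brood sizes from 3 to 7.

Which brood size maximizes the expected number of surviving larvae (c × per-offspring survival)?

Expected surviving larvae = c × s(c):
  c=3: 3 × 0.665 = 1.995
  c=4: 4 × 0.560 = 2.240
  c=5: 5 × 0.455 = 2.275
  c=6: 6 × 0.350 = 2.100
  c=7: 7 × 0.245 = 1.715
Maximum at c = 5 (2.275 surviving larvae).

5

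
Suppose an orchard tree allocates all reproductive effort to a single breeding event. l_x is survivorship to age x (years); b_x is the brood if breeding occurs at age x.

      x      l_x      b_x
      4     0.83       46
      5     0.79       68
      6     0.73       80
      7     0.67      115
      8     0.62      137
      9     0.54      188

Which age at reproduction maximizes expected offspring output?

Expected offspring if breeding at age x = l_x × b_x:
  age 4: 0.83 × 46 = 38.180
  age 5: 0.79 × 68 = 53.720
  age 6: 0.73 × 80 = 58.400
  age 7: 0.67 × 115 = 77.050
  age 8: 0.62 × 137 = 84.940
  age 9: 0.54 × 188 = 101.520
Maximum at age 9 (101.520).

9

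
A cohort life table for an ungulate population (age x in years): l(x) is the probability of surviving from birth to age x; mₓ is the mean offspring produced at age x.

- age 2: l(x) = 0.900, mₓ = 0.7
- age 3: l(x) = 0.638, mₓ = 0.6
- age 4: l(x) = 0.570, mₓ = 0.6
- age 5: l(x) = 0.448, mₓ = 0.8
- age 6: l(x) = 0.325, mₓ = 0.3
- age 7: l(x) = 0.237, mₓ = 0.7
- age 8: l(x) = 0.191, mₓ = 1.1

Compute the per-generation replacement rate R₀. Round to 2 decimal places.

2.19

R₀ = Σ l(x) mₓ:
  age 2: 0.900 × 0.7 = 0.6300
  age 3: 0.638 × 0.6 = 0.3828
  age 4: 0.570 × 0.6 = 0.3420
  age 5: 0.448 × 0.8 = 0.3584
  age 6: 0.325 × 0.3 = 0.0975
  age 7: 0.237 × 0.7 = 0.1659
  age 8: 0.191 × 1.1 = 0.2101
R₀ = 0.6300 + 0.3828 + 0.3420 + 0.3584 + 0.0975 + 0.1659 + 0.2101 = 2.1867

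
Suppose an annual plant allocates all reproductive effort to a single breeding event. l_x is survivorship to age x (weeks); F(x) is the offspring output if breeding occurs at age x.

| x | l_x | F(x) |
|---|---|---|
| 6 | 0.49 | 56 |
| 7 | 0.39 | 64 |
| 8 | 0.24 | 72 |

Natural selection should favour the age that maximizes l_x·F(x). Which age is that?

Expected offspring if breeding at age x = l_x × F(x):
  age 6: 0.49 × 56 = 27.440
  age 7: 0.39 × 64 = 24.960
  age 8: 0.24 × 72 = 17.280
Maximum at age 6 (27.440).

6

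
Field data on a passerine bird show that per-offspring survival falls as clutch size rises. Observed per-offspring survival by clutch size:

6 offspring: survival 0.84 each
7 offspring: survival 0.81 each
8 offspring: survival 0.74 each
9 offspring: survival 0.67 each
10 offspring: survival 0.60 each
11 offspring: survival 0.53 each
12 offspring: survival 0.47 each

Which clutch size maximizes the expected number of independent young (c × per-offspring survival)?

Expected independent young = c × s(c):
  c=6: 6 × 0.84 = 5.040
  c=7: 7 × 0.81 = 5.670
  c=8: 8 × 0.74 = 5.920
  c=9: 9 × 0.67 = 6.030
  c=10: 10 × 0.60 = 6.000
  c=11: 11 × 0.53 = 5.830
  c=12: 12 × 0.47 = 5.640
Maximum at c = 9 (6.030 independent young).

9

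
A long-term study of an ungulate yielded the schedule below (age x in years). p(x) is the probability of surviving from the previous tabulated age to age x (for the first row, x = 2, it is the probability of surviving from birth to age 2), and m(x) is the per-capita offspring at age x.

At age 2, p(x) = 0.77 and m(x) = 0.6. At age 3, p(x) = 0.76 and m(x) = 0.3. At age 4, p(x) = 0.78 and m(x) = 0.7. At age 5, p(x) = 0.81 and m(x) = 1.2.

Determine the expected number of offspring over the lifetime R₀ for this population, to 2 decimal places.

1.40

Survivorship from birth: l_x = p_2·p_3·…·p_x.
  l_2 = 0.77000
  l_3 = 0.58520
  l_4 = 0.45646
  l_5 = 0.36973
R₀ = Σ l_x m(x):
  age 2: 0.77000 × 0.6 = 0.4620
  age 3: 0.58520 × 0.3 = 0.1756
  age 4: 0.45646 × 0.7 = 0.3195
  age 5: 0.36973 × 1.2 = 0.4437
R₀ = 0.4620 + 0.1756 + 0.3195 + 0.4437 = 1.4008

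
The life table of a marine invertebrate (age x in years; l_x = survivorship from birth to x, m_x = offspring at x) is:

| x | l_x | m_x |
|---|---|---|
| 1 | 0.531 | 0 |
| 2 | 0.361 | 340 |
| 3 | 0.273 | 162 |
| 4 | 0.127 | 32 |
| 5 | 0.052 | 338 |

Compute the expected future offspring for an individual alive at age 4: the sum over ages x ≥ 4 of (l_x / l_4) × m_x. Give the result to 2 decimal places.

l_4 = 0.127. Conditional survival from age 4 to x is l_x / l_4.
  x=4: (0.127/0.127) × 32 = 32.0000
  x=5: (0.052/0.127) × 338 = 138.3937
Sum = 32.0000 + 138.3937 = 170.3937

170.39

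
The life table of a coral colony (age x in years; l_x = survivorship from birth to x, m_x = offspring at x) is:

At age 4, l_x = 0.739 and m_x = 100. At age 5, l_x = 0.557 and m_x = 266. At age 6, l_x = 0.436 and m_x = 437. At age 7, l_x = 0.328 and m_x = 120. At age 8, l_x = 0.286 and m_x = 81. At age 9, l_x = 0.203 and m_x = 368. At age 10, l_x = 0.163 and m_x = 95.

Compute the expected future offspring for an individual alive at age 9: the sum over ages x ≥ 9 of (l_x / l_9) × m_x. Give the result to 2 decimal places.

l_9 = 0.203. Conditional survival from age 9 to x is l_x / l_9.
  x=9: (0.203/0.203) × 368 = 368.0000
  x=10: (0.163/0.203) × 95 = 76.2808
Sum = 368.0000 + 76.2808 = 444.2808

444.28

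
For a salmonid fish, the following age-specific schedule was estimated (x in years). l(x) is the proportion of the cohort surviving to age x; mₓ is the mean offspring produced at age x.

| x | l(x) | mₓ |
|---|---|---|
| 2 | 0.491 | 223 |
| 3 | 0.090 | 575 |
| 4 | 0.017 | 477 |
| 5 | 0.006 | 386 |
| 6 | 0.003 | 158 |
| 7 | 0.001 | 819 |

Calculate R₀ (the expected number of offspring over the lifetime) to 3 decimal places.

172.961

R₀ = Σ l(x) mₓ:
  age 2: 0.491 × 223 = 109.4930
  age 3: 0.090 × 575 = 51.7500
  age 4: 0.017 × 477 = 8.1090
  age 5: 0.006 × 386 = 2.3160
  age 6: 0.003 × 158 = 0.4740
  age 7: 0.001 × 819 = 0.8190
R₀ = 109.4930 + 51.7500 + 8.1090 + 2.3160 + 0.4740 + 0.8190 = 172.9610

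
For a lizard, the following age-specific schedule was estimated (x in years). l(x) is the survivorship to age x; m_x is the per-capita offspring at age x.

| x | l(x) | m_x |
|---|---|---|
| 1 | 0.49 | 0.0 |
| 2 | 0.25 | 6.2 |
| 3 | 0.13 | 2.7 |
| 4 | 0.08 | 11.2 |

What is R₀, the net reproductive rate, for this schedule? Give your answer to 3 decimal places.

2.797

R₀ = Σ l(x) m_x:
  age 1: 0.49 × 0.0 = 0.0000
  age 2: 0.25 × 6.2 = 1.5500
  age 3: 0.13 × 2.7 = 0.3510
  age 4: 0.08 × 11.2 = 0.8960
R₀ = 0.0000 + 1.5500 + 0.3510 + 0.8960 = 2.7970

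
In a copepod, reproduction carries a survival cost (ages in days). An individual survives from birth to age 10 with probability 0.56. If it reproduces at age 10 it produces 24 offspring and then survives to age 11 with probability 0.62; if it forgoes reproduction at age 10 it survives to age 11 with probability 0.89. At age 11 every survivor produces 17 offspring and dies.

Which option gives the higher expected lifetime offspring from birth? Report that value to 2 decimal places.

19.34

breed at age 10: R₀ = 0.56 × (24 + 0.62 × 17) = 0.56 × 34.5400 = 19.3424
delay to age 11: R₀ = 0.56 × (0.89 × 17) = 0.56 × 15.1300 = 8.4728
Higher: breed at age 10 (19.3424).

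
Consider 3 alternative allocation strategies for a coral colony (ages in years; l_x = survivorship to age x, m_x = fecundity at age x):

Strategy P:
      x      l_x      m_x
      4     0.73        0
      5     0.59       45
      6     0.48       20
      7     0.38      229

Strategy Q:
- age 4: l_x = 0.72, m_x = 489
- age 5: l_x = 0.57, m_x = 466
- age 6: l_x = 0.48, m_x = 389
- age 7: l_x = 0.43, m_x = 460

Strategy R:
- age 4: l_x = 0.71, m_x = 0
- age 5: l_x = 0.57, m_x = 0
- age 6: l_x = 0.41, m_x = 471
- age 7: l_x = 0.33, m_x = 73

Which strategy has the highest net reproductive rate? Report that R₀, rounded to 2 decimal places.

Strategy P: R₀ = 0.73×0 + 0.59×45 + 0.48×20 + 0.38×229 = 123.1700
Strategy Q: R₀ = 0.72×489 + 0.57×466 + 0.48×389 + 0.43×460 = 1002.2200
Strategy R: R₀ = 0.71×0 + 0.57×0 + 0.41×471 + 0.33×73 = 217.2000
Highest R₀: strategy Q with 1002.2200.

1002.22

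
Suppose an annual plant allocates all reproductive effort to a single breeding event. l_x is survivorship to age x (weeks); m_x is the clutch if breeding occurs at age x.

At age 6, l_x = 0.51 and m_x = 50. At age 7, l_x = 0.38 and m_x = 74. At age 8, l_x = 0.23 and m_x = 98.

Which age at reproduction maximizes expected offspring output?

Expected offspring if breeding at age x = l_x × m_x:
  age 6: 0.51 × 50 = 25.500
  age 7: 0.38 × 74 = 28.120
  age 8: 0.23 × 98 = 22.540
Maximum at age 7 (28.120).

7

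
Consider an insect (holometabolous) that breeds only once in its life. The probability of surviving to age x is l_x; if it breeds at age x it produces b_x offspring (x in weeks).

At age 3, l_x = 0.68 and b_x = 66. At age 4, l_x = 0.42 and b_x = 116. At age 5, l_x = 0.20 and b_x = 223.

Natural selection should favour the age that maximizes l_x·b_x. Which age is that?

4

Expected offspring if breeding at age x = l_x × b_x:
  age 3: 0.68 × 66 = 44.880
  age 4: 0.42 × 116 = 48.720
  age 5: 0.20 × 223 = 44.600
Maximum at age 4 (48.720).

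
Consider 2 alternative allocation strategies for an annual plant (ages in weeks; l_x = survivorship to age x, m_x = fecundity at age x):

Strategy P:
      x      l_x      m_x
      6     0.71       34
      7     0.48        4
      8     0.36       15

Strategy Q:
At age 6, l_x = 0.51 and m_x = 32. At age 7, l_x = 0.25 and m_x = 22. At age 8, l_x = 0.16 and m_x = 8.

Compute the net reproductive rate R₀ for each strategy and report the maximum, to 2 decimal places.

31.46

Strategy P: R₀ = 0.71×34 + 0.48×4 + 0.36×15 = 31.4600
Strategy Q: R₀ = 0.51×32 + 0.25×22 + 0.16×8 = 23.1000
Highest R₀: strategy P with 31.4600.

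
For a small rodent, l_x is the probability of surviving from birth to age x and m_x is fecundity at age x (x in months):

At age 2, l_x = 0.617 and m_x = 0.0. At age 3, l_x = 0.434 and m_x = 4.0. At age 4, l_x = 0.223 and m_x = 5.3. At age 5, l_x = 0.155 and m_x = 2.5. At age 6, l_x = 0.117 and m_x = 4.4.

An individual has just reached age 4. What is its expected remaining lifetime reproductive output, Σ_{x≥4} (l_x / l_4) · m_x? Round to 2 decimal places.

l_4 = 0.223. Conditional survival from age 4 to x is l_x / l_4.
  x=4: (0.223/0.223) × 5.3 = 5.3000
  x=5: (0.155/0.223) × 2.5 = 1.7377
  x=6: (0.117/0.223) × 4.4 = 2.3085
Sum = 5.3000 + 1.7377 + 2.3085 = 9.3462

9.35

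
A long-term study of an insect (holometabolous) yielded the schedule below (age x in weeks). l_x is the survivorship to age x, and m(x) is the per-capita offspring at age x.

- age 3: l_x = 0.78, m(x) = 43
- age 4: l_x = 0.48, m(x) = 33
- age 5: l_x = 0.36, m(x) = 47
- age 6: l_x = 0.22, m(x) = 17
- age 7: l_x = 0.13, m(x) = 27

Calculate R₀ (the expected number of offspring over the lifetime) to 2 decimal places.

R₀ = Σ l_x m(x):
  age 3: 0.78 × 43 = 33.5400
  age 4: 0.48 × 33 = 15.8400
  age 5: 0.36 × 47 = 16.9200
  age 6: 0.22 × 17 = 3.7400
  age 7: 0.13 × 27 = 3.5100
R₀ = 33.5400 + 15.8400 + 16.9200 + 3.7400 + 3.5100 = 73.5500

73.55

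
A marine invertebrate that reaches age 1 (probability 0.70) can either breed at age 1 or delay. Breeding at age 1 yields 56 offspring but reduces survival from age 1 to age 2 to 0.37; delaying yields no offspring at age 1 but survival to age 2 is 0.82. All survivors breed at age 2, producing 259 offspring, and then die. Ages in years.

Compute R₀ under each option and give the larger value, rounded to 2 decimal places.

breed at age 1: R₀ = 0.70 × (56 + 0.37 × 259) = 0.70 × 151.8300 = 106.2810
delay to age 2: R₀ = 0.70 × (0.82 × 259) = 0.70 × 212.3800 = 148.6660
Higher: delay to age 2 (148.6660).

148.67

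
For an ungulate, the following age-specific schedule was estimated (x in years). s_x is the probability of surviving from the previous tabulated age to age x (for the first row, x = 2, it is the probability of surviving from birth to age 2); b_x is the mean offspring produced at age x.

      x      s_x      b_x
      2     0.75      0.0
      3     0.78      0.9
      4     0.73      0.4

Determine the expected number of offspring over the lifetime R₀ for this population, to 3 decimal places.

0.697

Survivorship from birth: l_x = s_2·s_3·…·s_x.
  l_2 = 0.75000
  l_3 = 0.58500
  l_4 = 0.42705
R₀ = Σ l_x b_x:
  age 2: 0.75000 × 0.0 = 0.0000
  age 3: 0.58500 × 0.9 = 0.5265
  age 4: 0.42705 × 0.4 = 0.1708
R₀ = 0.0000 + 0.5265 + 0.1708 = 0.6973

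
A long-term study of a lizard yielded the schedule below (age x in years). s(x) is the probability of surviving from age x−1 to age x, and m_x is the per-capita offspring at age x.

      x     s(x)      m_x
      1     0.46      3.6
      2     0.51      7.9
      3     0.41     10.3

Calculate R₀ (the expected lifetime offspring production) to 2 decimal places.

4.50

Survivorship from birth: l_x = s_1·s_2·…·s_x.
  l_1 = 0.46000
  l_2 = 0.23460
  l_3 = 0.09619
R₀ = Σ l_x m_x:
  age 1: 0.46000 × 3.6 = 1.6560
  age 2: 0.23460 × 7.9 = 1.8533
  age 3: 0.09619 × 10.3 = 0.9908
R₀ = 1.6560 + 1.8533 + 0.9908 = 4.5001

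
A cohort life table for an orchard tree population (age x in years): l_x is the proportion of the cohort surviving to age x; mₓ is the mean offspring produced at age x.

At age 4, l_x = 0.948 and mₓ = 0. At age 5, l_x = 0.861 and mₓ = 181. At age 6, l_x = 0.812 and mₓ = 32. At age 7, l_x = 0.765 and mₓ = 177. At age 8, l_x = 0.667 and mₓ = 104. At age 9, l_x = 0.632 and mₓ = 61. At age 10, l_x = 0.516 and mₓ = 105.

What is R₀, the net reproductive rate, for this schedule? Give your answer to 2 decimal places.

479.33

R₀ = Σ l_x mₓ:
  age 4: 0.948 × 0 = 0.0000
  age 5: 0.861 × 181 = 155.8410
  age 6: 0.812 × 32 = 25.9840
  age 7: 0.765 × 177 = 135.4050
  age 8: 0.667 × 104 = 69.3680
  age 9: 0.632 × 61 = 38.5520
  age 10: 0.516 × 105 = 54.1800
R₀ = 0.0000 + 155.8410 + 25.9840 + 135.4050 + 69.3680 + 38.5520 + 54.1800 = 479.3300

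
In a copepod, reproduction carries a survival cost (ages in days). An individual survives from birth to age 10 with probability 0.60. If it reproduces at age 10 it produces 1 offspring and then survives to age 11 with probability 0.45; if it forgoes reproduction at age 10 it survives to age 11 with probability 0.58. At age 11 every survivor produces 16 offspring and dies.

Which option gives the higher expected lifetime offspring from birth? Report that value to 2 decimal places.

breed at age 10: R₀ = 0.60 × (1 + 0.45 × 16) = 0.60 × 8.2000 = 4.9200
delay to age 11: R₀ = 0.60 × (0.58 × 16) = 0.60 × 9.2800 = 5.5680
Higher: delay to age 11 (5.5680).

5.57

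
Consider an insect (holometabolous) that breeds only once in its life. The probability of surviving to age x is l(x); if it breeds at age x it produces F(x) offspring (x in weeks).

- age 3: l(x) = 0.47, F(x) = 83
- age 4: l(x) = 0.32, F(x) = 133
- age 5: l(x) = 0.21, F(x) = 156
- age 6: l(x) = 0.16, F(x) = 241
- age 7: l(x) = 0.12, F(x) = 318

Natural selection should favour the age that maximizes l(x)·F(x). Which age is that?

4

Expected offspring if breeding at age x = l(x) × F(x):
  age 3: 0.47 × 83 = 39.010
  age 4: 0.32 × 133 = 42.560
  age 5: 0.21 × 156 = 32.760
  age 6: 0.16 × 241 = 38.560
  age 7: 0.12 × 318 = 38.160
Maximum at age 4 (42.560).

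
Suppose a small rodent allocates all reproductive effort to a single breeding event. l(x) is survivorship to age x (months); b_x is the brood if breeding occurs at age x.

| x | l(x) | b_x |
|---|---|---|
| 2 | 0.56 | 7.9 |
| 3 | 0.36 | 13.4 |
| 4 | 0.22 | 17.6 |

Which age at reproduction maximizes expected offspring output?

Expected offspring if breeding at age x = l(x) × b_x:
  age 2: 0.56 × 7.9 = 4.424
  age 3: 0.36 × 13.4 = 4.824
  age 4: 0.22 × 17.6 = 3.872
Maximum at age 3 (4.824).

3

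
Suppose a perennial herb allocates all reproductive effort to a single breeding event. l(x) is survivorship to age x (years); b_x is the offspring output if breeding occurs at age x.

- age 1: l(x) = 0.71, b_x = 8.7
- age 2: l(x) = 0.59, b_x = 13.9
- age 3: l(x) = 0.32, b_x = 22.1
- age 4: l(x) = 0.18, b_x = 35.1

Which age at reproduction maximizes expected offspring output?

2

Expected offspring if breeding at age x = l(x) × b_x:
  age 1: 0.71 × 8.7 = 6.177
  age 2: 0.59 × 13.9 = 8.201
  age 3: 0.32 × 22.1 = 7.072
  age 4: 0.18 × 35.1 = 6.318
Maximum at age 2 (8.201).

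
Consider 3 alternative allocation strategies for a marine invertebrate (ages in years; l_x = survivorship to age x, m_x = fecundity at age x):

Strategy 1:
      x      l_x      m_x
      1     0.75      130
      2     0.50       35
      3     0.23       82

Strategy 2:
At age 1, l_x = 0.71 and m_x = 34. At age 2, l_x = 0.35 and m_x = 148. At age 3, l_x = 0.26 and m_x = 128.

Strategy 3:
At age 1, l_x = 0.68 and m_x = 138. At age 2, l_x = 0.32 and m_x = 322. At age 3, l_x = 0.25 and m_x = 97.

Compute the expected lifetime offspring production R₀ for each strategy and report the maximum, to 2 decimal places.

Strategy 1: R₀ = 0.75×130 + 0.50×35 + 0.23×82 = 133.8600
Strategy 2: R₀ = 0.71×34 + 0.35×148 + 0.26×128 = 109.2200
Strategy 3: R₀ = 0.68×138 + 0.32×322 + 0.25×97 = 221.1300
Highest R₀: strategy 3 with 221.1300.

221.13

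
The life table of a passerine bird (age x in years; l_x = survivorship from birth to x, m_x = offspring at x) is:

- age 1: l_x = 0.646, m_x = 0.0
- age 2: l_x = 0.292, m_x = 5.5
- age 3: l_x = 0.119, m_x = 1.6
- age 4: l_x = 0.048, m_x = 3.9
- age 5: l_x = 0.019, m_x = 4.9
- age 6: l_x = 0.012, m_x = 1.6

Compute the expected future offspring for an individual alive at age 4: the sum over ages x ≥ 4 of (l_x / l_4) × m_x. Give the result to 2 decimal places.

l_4 = 0.048. Conditional survival from age 4 to x is l_x / l_4.
  x=4: (0.048/0.048) × 3.9 = 3.9000
  x=5: (0.019/0.048) × 4.9 = 1.9396
  x=6: (0.012/0.048) × 1.6 = 0.4000
Sum = 3.9000 + 1.9396 + 0.4000 = 6.2396

6.24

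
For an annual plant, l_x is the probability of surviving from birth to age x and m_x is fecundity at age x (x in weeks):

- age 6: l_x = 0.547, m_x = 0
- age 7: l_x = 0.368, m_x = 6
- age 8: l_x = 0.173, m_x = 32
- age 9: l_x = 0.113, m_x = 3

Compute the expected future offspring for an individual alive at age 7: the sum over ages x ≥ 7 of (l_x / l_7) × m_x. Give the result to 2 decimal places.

21.96

l_7 = 0.368. Conditional survival from age 7 to x is l_x / l_7.
  x=7: (0.368/0.368) × 6 = 6.0000
  x=8: (0.173/0.368) × 32 = 15.0435
  x=9: (0.113/0.368) × 3 = 0.9212
Sum = 6.0000 + 15.0435 + 0.9212 = 21.9647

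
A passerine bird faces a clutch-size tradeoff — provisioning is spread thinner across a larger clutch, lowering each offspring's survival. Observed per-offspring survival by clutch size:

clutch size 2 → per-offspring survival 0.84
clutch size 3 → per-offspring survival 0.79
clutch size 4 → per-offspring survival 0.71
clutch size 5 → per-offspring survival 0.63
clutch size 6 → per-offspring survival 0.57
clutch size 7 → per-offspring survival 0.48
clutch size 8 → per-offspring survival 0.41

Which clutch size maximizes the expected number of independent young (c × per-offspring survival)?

Expected independent young = c × s(c):
  c=2: 2 × 0.84 = 1.680
  c=3: 3 × 0.79 = 2.370
  c=4: 4 × 0.71 = 2.840
  c=5: 5 × 0.63 = 3.150
  c=6: 6 × 0.57 = 3.420
  c=7: 7 × 0.48 = 3.360
  c=8: 8 × 0.41 = 3.280
Maximum at c = 6 (3.420 independent young).

6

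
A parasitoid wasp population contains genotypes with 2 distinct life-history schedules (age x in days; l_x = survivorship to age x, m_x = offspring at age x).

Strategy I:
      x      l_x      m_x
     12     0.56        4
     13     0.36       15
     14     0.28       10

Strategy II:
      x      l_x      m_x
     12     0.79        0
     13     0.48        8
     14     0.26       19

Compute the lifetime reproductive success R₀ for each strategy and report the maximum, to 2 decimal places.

10.44

Strategy I: R₀ = 0.56×4 + 0.36×15 + 0.28×10 = 10.4400
Strategy II: R₀ = 0.79×0 + 0.48×8 + 0.26×19 = 8.7800
Highest R₀: strategy I with 10.4400.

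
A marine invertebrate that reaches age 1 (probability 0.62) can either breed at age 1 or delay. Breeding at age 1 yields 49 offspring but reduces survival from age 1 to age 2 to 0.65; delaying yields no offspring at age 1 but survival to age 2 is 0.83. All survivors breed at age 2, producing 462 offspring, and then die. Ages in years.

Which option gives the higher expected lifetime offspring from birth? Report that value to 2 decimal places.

237.75

breed at age 1: R₀ = 0.62 × (49 + 0.65 × 462) = 0.62 × 349.3000 = 216.5660
delay to age 2: R₀ = 0.62 × (0.83 × 462) = 0.62 × 383.4600 = 237.7452
Higher: delay to age 2 (237.7452).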